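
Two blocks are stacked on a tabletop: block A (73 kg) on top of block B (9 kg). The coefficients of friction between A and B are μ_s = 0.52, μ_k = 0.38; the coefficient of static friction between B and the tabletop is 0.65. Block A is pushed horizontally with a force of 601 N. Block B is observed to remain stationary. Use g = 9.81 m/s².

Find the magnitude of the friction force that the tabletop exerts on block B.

f ≈ 272 N

Between the blocks, N₁ = m_A g = 716.1 N.
Maximum static friction on A from B: μ_s N₁ = 0.52×716.1 = 372.4 N.
P = 601 N exceeds that limit, so A slips over B and the interface friction becomes kinetic: f₁ = μ_k N₁ = 0.38×716.1 = 272 N.
B experiences an equal 272 N forward from A (third law). B is in equilibrium, so the floor supplies f₂ = 272 N of static friction (limit μ_s(m_A+m_B)g = 522.9 N, not exceeded).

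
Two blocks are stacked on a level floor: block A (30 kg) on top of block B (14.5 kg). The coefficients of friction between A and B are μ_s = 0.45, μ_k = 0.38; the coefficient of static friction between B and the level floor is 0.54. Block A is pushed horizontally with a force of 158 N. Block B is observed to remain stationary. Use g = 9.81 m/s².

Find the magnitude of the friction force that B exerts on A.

The normal force B exerts on A is simply A's weight, N₁ = 294.3 N.
Maximum static friction on A from B: μ_s N₁ = 0.45×294.3 = 132.4 N.
P = 158 N exceeds that limit, so A slips over B and the interface friction becomes kinetic: f₁ = μ_k N₁ = 0.38×294.3 = 112 N.
B experiences an equal 112 N forward from A (third law). B is in equilibrium, so the floor supplies f₂ = 112 N of static friction (limit μ_s(m_A+m_B)g = 235.7 N, not exceeded).

f ≈ 112 N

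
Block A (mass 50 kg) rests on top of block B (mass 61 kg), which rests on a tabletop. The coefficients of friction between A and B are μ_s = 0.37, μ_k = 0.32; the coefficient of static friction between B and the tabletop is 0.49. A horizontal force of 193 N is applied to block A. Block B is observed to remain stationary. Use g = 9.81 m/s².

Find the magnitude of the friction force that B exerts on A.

f ≈ 157 N

Between the blocks, N₁ = m_A g = 490.5 N.
So the A–B interface can sustain at most μ_s N₁ = 181.5 N of static friction.
P = 193 N exceeds that limit, so A slips over B and the interface friction becomes kinetic: f₁ = μ_k N₁ = 0.32×490.5 = 157 N.
B experiences an equal 157 N forward from A (third law). B is in equilibrium, so the floor supplies f₂ = 157 N of static friction (limit μ_s(m_A+m_B)g = 533.6 N, not exceeded).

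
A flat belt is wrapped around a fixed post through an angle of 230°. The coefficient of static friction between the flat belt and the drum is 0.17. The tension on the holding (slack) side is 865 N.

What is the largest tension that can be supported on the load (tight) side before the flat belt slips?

T_max ≈ 1710 N

At impending slip the capstan equation gives T₂/T₁ = e^{μβ} with β in radians.
β = 230° × π/180 = 4.014 rad.
e^{μβ} = e^{0.17×4.014} = 1.979.
T₂ = T₁ · e^{μβ} = 865 × 1.979 = 1710 N.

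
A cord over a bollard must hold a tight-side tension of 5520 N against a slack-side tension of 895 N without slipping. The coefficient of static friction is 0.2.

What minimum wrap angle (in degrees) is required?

β_min ≈ 521°

T₂/T₁ = e^{μβ} → β = ln(T₂/T₁)/μ.
β = ln(5520/895)/0.2 = 1.819/0.2 = 9.097 rad.
In degrees: β = 9.097 × 180/π = 521°.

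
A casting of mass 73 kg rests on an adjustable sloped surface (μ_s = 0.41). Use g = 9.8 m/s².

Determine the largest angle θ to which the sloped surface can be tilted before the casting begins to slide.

At the slip threshold, m g sin θ = μ_s · m g cos θ, so tan θ = μ_s.
θ_max = arctan(0.41) = 22.3°.

θ_max ≈ 22.3°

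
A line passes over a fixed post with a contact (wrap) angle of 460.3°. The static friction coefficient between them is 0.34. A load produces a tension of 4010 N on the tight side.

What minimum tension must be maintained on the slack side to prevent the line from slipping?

Capstan equation at impending slip: T_tight/T_slack = e^{μβ}.
β = 460.3° = 8.034 rad; e^{μβ} = e^{0.34×8.034} = 15.36.
T_slack = T_tight / e^{μβ} = 4010 / 15.36 = 261 N.

T_min ≈ 261 N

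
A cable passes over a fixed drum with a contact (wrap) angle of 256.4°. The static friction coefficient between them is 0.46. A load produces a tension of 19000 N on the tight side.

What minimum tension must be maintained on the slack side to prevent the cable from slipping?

T_min ≈ 2430 N

Capstan equation at impending slip: T_tight/T_slack = e^{μβ}.
β = 256.4° = 4.475 rad; e^{μβ} = e^{0.46×4.475} = 7.834.
T_slack = T_tight / e^{μβ} = 19000 / 7.834 = 2430 N.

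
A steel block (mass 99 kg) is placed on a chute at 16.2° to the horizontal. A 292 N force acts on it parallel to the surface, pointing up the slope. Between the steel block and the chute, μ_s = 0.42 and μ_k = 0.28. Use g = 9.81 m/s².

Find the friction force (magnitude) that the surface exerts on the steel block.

f ≈ 21 N (down the incline)

Normal force: N = m g cos θ = 99 × 9.81 × cos 16.2° = 932.6 N.
The friction needed for equilibrium is m g sin θ − P = 271 − 292 = -21.05 N, measured positive up-slope.
Maximum static friction available: μ_s N = 0.42 × 932.6 = 391.7 N.
Since |-21.05| ≤ 391.7 N, the steel block remains in static equilibrium and friction takes exactly the required value.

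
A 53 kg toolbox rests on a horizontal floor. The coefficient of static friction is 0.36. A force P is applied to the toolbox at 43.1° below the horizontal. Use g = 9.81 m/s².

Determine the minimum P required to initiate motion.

P ≈ 387 N

N = m g + P sin α (the push presses the toolbox into the horizontal floor).
At impending slip, P cos α = μ_s N = μ_s (m g + P sin α).
Solving: P (cos α − μ_s sin α) = μ_s m g → P = 0.36×520/(cos 43.1° − 0.36 sin 43.1°) = 187/0.4842 = 387 N.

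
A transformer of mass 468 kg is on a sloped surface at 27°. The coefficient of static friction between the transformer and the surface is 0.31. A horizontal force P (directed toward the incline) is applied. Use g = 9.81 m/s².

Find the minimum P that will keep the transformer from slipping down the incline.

The transformer tends to slide down (tan θ > μ_s), so at the point of impending slip friction acts up-slope at its limit: f = μ_s N.
Perpendicular to the incline: N = m g cos θ + P sin θ.
Along the incline: P cos θ + μ_s N = m g sin θ, i.e. P cos θ + μ_s (m g cos θ + P sin θ) = m g sin θ.
Solving, P (cos θ + μ_s sin θ) = m g (sin θ − μ_s cos θ), so P = 4590×0.1778/1.032 = 791 N.

P_min ≈ 791 N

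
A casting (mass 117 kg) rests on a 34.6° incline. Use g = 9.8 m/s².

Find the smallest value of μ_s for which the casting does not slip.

μ_s,min ≈ 0.69

At the slip threshold m g sin θ = μ_s m g cos θ, so μ_s,min = tan θ.
μ_s,min = tan 34.6° = 0.69.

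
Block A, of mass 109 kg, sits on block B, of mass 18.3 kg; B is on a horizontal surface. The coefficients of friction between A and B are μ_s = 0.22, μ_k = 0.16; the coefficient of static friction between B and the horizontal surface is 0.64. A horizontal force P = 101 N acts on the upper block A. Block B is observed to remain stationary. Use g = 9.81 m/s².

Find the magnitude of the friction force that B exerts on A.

f ≈ 101 N

Between the blocks, N₁ = m_A g = 1069 N.
So the A–B interface can sustain at most μ_s N₁ = 235.2 N of static friction.
P = 101 N is within that limit, so A and B move together (both at rest); the A–B friction is simply f₁ = P = 101 N.
By Newton's third law B feels 101 N forward from A. With B stationary, the floor's static friction on B balances it: f₂ = 101 N (well within μ_s(m_A+m_B)g = 799.2 N).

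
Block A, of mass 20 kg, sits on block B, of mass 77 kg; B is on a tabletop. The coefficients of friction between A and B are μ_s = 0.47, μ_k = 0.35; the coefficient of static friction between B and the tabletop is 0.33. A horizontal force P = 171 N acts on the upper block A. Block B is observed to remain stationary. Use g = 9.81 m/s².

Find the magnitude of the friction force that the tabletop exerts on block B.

Between the blocks, N₁ = m_A g = 196.2 N.
So the A–B interface can sustain at most μ_s N₁ = 92.21 N of static friction.
P = 171 N exceeds that limit, so A slips over B and the interface friction becomes kinetic: f₁ = μ_k N₁ = 0.35×196.2 = 68.7 N.
B experiences an equal 68.7 N forward from A (third law). B is in equilibrium, so the floor supplies f₂ = 68.7 N of static friction (limit μ_s(m_A+m_B)g = 314 N, not exceeded).

f ≈ 68.7 N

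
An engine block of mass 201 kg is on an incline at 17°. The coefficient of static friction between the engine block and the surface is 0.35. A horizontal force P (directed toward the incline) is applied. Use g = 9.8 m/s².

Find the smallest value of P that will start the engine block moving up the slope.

At impending motion up the slope, friction acts down-slope at its limit: f = μ_s N.
Perpendicular to the incline: N = m g cos θ + P sin θ.
Along the incline: P cos θ = m g sin θ + μ_s N = m g sin θ + μ_s (m g cos θ + P sin θ).
Solving, P (cos θ − μ_s sin θ) = m g (sin θ + μ_s cos θ), so P = 201×9.8×(sin 17° + 0.35 cos 17°)/(cos 17° − 0.35 sin 17°) = 1970×0.6271/0.854 = 1450 N.

P ≈ 1450 N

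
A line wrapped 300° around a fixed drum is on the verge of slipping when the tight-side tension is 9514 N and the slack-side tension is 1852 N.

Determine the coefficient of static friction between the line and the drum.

T₂/T₁ = e^{μβ} → μ = ln(T₂/T₁)/β.
β = 300° = 5.236 rad.
μ = ln(9514/1852)/5.236 = ln(5.137)/5.236 = 0.313.

μ ≈ 0.313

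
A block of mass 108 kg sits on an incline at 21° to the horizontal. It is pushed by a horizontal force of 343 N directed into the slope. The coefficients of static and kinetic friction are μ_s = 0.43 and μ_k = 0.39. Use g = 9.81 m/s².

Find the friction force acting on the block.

The horizontal push has a component P sin θ into the surface, so N = m g cos θ + P sin θ = 989.1 + 122.9 = 1112 N.
Along the incline, the net driving force (taking up-slope positive) is P cos θ − m g sin θ = 320.2 − 379.7 = -59.47 N, so equilibrium requires friction f = 59.47 N (up-slope).
Maximum static friction: μ_s N = 0.43 × 1112 = 478.2 N.
Since 59.47 N is within the 478.2 N limit, the block stays put and friction is exactly 59.5 N.

f ≈ 59.5 N (up the incline)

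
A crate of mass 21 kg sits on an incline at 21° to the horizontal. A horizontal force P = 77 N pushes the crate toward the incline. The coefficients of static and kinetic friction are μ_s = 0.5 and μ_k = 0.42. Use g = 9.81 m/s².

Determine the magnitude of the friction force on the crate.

f ≈ 1.94 N (up the incline)

The horizontal push has a component P sin θ into the surface, so N = m g cos θ + P sin θ = 192.3 + 27.59 = 219.9 N.
Parallel to the incline: P cos θ − m g sin θ = 71.89 − 73.83 = -1.942 N; the friction needed to balance this is 1.942 N acting up the slope.
Maximum static friction: μ_s N = 0.5 × 219.9 = 110 N.
|f_req| = 1.942 ≤ 110 N → the crate is in equilibrium; friction equals the required value.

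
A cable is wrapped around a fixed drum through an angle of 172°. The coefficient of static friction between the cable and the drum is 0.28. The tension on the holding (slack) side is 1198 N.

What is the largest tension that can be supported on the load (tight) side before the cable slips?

T_max ≈ 2780 N

At impending slip the capstan equation gives T₂/T₁ = e^{μβ} with β in radians.
β = 172° × π/180 = 3.002 rad.
e^{μβ} = e^{0.28×3.002} = 2.318.
T₂ = T₁ · e^{μβ} = 1198 × 2.318 = 2780 N.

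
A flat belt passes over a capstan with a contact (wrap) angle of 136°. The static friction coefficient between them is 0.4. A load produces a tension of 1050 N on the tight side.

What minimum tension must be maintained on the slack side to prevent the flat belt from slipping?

T_min ≈ 406 N

Capstan equation at impending slip: T_tight/T_slack = e^{μβ}.
β = 136° = 2.374 rad; e^{μβ} = e^{0.4×2.374} = 2.584.
T_slack = T_tight / e^{μβ} = 1050 / 2.584 = 406 N.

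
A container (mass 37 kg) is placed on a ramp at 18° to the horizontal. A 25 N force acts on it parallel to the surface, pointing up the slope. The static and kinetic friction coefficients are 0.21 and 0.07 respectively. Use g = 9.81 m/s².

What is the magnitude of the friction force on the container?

f ≈ 24.2 N (up the incline)

The normal reaction is N = m g cos θ = 345.2 N.
The friction needed for equilibrium is m g sin θ − P = 112.2 − 25 = 87.16 N, measured positive up-slope.
Maximum static friction available: μ_s N = 0.21 × 345.2 = 72.49 N.
|87.16| exceeds 72.49 N, so the container slips down-slope; friction is kinetic, f = μ_k N = 0.07×345.2 = 24.2 N.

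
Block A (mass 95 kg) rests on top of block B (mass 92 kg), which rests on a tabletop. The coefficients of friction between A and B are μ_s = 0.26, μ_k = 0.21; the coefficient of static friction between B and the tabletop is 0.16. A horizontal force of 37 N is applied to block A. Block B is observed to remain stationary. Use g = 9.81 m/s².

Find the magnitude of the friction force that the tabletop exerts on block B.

f ≈ 37 N

Normal force at the A–B interface: N₁ = m_A g = 932 N.
Maximum static friction on A from B: μ_s N₁ = 0.26×932 = 242.3 N.
Since P = 37 N ≤ 242.3 N, A does not slip on B; friction on A equals P = 37 N.
By Newton's third law B feels 37 N forward from A. With B stationary, the floor's static friction on B balances it: f₂ = 37 N (well within μ_s(m_A+m_B)g = 293.5 N).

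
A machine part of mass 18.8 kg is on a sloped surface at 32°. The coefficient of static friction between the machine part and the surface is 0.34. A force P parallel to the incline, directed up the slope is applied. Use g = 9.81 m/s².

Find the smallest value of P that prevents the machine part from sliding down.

P_min ≈ 44.6 N

The machine part tends to slide down (tan θ > μ_s), so at the point of impending slip friction acts up-slope at its limit: f = μ_s N.
P is parallel to the surface, so N = m g cos θ = 156 N.
Along the incline: P + μ_s N = m g sin θ, so P = 97.7 − 0.34×156 = 44.6 N.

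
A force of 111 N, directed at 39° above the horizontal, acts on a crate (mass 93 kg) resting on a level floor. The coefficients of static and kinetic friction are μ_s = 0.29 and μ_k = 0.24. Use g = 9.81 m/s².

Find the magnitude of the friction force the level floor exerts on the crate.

f ≈ 86.3 N

N = m g − P sin α = 912.3 − 111×sin 39° = 842.5 N.
The horizontal driving force is P cos α = 86.26 N, so equilibrium needs friction f = 86.26 N.
The static-friction limit is μ_s N = 244.3 N.
Since 86.26 N does not exceed the limit, the crate stays at rest and f = 86.3 N.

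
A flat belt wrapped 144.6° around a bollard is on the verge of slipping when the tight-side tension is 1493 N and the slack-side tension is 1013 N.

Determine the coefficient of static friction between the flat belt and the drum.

T₂/T₁ = e^{μβ} → μ = ln(T₂/T₁)/β.
β = 144.6° = 2.524 rad.
μ = ln(1493/1013)/2.524 = ln(1.474)/2.524 = 0.154.

μ ≈ 0.154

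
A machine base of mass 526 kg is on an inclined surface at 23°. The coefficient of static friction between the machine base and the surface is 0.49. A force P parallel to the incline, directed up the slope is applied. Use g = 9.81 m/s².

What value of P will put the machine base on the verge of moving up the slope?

P ≈ 4340 N

At impending motion up the slope, friction acts down-slope at its limit: f = μ_s N.
P is parallel to the surface, so N = m g cos θ = 4750 N.
Along the incline: P = m g sin θ + μ_s N = 2020 + 0.49×4750 = 4340 N.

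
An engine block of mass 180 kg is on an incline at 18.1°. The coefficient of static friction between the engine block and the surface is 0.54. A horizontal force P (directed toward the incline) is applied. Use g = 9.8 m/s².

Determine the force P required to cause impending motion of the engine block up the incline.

At impending motion up the slope, friction acts down-slope at its limit: f = μ_s N.
Perpendicular to the incline: N = m g cos θ + P sin θ.
Along the incline: P cos θ = m g sin θ + μ_s N = m g sin θ + μ_s (m g cos θ + P sin θ).
Solving, P (cos θ − μ_s sin θ) = m g (sin θ + μ_s cos θ), so P = 180×9.8×(sin 18.1° + 0.54 cos 18.1°)/(cos 18.1° − 0.54 sin 18.1°) = 1760×0.824/0.7828 = 1860 N.

P ≈ 1860 N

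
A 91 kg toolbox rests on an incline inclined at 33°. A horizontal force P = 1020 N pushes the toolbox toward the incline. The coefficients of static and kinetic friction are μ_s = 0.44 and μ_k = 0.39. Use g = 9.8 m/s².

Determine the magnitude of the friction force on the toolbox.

The horizontal push has a component P sin θ into the surface, so N = m g cos θ + P sin θ = 747.9 + 555.5 = 1303 N.
Along the incline, the net driving force (taking up-slope positive) is P cos θ − m g sin θ = 855.4 − 485.7 = 369.7 N, so equilibrium requires friction f = -369.7 N (down-slope).
Maximum static friction: μ_s N = 0.44 × 1303 = 573.5 N.
|f_req| = 369.7 ≤ 573.5 N → the toolbox is in equilibrium; friction equals the required value.

f ≈ 370 N (down the incline)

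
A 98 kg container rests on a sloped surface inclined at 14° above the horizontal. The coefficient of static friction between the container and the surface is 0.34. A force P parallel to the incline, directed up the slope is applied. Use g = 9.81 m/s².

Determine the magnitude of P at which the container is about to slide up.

At impending motion up the slope, friction acts down-slope at its limit: f = μ_s N.
P is parallel to the surface, so N = m g cos θ = 933 N.
Along the incline: P = m g sin θ + μ_s N = 233 + 0.34×933 = 550 N.

P ≈ 550 N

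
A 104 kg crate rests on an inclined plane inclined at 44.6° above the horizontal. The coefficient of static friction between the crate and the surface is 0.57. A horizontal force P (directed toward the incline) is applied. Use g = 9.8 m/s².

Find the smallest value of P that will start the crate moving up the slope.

P ≈ 3620 N

At impending motion up the slope, friction acts down-slope at its limit: f = μ_s N.
Perpendicular to the incline: N = m g cos θ + P sin θ.
Along the incline: P cos θ = m g sin θ + μ_s N = m g sin θ + μ_s (m g cos θ + P sin θ).
Solving, P (cos θ − μ_s sin θ) = m g (sin θ + μ_s cos θ), so P = 104×9.8×(sin 44.6° + 0.57 cos 44.6°)/(cos 44.6° − 0.57 sin 44.6°) = 1020×1.108/0.3118 = 3620 N.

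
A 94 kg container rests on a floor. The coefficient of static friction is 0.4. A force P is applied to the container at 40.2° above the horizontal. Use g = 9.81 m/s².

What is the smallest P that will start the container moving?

P ≈ 361 N

N = m g − P sin α (the pull lifts the container).
At impending slip, P cos α = μ_s N = μ_s (m g − P sin α).
Solving: P (cos α + μ_s sin α) = μ_s m g → P = 0.4×922/(cos 40.2° + 0.4 sin 40.2°) = 369/1.022 = 361 N.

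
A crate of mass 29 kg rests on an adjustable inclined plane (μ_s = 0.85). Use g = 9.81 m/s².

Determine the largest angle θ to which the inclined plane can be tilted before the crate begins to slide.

θ_max ≈ 40.4°

At the slip threshold, m g sin θ = μ_s · m g cos θ, so tan θ = μ_s.
θ_max = arctan(0.85) = 40.4°.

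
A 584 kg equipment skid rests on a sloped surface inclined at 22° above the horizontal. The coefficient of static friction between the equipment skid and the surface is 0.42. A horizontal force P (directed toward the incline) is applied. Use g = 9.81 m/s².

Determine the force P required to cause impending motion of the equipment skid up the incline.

P ≈ 5690 N

At impending motion up the slope, friction acts down-slope at its limit: f = μ_s N.
Perpendicular to the incline: N = m g cos θ + P sin θ.
Along the incline: P cos θ = m g sin θ + μ_s N = m g sin θ + μ_s (m g cos θ + P sin θ).
Solving, P (cos θ − μ_s sin θ) = m g (sin θ + μ_s cos θ), so P = 584×9.81×(sin 22° + 0.42 cos 22°)/(cos 22° − 0.42 sin 22°) = 5730×0.764/0.7698 = 5690 N.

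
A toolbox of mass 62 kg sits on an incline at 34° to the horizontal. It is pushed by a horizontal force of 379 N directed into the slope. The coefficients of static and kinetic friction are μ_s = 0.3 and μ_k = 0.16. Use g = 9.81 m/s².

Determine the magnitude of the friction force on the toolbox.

f ≈ 25.9 N (up the incline)

Resolve perpendicular to the incline: N = m g cos θ + P sin θ = 62×9.81×cos 34° + 379×sin 34° = 716.2 N.
Along the incline, the net driving force (taking up-slope positive) is P cos θ − m g sin θ = 314.2 − 340.1 = -25.91 N, so equilibrium requires friction f = 25.91 N (up-slope).
The limit of static friction is μ_s N = 214.9 N.
|f_req| = 25.91 ≤ 214.9 N → the toolbox is in equilibrium; friction equals the required value.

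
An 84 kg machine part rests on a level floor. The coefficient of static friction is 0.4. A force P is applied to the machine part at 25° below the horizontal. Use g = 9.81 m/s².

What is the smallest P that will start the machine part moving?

N = m g + P sin α (the push presses the machine part into the level floor).
At impending slip, P cos α = μ_s N = μ_s (m g + P sin α).
Solving: P (cos α − μ_s sin α) = μ_s m g → P = 0.4×824/(cos 25° − 0.4 sin 25°) = 330/0.7373 = 447 N.

P ≈ 447 N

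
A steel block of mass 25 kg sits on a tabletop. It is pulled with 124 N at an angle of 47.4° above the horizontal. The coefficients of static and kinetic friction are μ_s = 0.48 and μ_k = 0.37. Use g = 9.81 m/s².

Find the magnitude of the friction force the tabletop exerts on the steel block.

f ≈ 57 N

Vertical equilibrium gives N = m g − P sin α = 154 N.
The horizontal driving force is P cos α = 83.93 N, so equilibrium needs friction f = 83.93 N.
μ_s N = 0.48 × 154 = 73.91 N.
83.93 > 73.91 N → the steel block slides; f = μ_k N = 0.37×154 = 57 N.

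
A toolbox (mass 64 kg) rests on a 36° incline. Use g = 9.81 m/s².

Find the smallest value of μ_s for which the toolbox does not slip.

μ_s,min ≈ 0.727

At the slip threshold m g sin θ = μ_s m g cos θ, so μ_s,min = tan θ.
μ_s,min = tan 36° = 0.727.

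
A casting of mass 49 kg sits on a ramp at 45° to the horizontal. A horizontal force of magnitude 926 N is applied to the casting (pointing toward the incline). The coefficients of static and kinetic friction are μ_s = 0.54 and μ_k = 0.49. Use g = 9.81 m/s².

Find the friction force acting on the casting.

f ≈ 315 N (down the incline)

Resolve perpendicular to the incline: N = m g cos θ + P sin θ = 49×9.81×cos 45° + 926×sin 45° = 994.7 N.
Parallel to the incline: P cos θ − m g sin θ = 654.8 − 339.9 = 314.9 N; the friction needed to balance this is 314.9 N acting down the slope.
The limit of static friction is μ_s N = 537.1 N.
Since 314.9 N is within the 537.1 N limit, the casting stays put and friction is exactly 315 N.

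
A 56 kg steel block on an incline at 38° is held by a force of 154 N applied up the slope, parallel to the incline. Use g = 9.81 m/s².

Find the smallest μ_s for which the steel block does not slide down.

N = m g cos θ = 432.9 N.
Friction must make up the shortfall along the incline: f = m g sin θ − P = 338.2 − 154 = 184.2 N.
At the threshold f = μ_s N, so μ_s,min = 184.2/432.9 = 0.426.

μ_s,min ≈ 0.426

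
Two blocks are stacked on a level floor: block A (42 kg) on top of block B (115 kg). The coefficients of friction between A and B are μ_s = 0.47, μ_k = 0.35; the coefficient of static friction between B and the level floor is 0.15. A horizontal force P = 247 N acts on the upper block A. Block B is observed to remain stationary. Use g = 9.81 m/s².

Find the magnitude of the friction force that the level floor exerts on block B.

The normal force B exerts on A is simply A's weight, N₁ = 412 N.
So the A–B interface can sustain at most μ_s N₁ = 193.6 N of static friction.
P = 247 N exceeds that limit, so A slips over B and the interface friction becomes kinetic: f₁ = μ_k N₁ = 0.35×412 = 144 N.
By Newton's third law B feels 144 N forward from A. With B stationary, the floor's static friction on B balances it: f₂ = 144 N (well within μ_s(m_A+m_B)g = 231 N).

f ≈ 144 N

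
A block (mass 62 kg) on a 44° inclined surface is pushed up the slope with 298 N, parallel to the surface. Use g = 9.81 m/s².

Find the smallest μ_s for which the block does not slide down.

N = m g cos θ = 437.5 N.
Friction must make up the shortfall along the incline: f = m g sin θ − P = 422.5 − 298 = 124.5 N.
At the threshold f = μ_s N, so μ_s,min = 124.5/437.5 = 0.285.

μ_s,min ≈ 0.285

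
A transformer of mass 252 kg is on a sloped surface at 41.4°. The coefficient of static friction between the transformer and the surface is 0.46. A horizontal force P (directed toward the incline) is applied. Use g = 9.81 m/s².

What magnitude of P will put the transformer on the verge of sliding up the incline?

P ≈ 5580 N

At impending motion up the slope, friction acts down-slope at its limit: f = μ_s N.
Perpendicular to the incline: N = m g cos θ + P sin θ.
Along the incline: P cos θ = m g sin θ + μ_s N = m g sin θ + μ_s (m g cos θ + P sin θ).
Solving, P (cos θ − μ_s sin θ) = m g (sin θ + μ_s cos θ), so P = 252×9.81×(sin 41.4° + 0.46 cos 41.4°)/(cos 41.4° − 0.46 sin 41.4°) = 2470×1.006/0.4459 = 5580 N.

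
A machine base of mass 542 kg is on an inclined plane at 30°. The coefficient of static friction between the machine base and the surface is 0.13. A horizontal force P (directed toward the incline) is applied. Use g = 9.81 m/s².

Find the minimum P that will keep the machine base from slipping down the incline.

P_min ≈ 2210 N

The machine base tends to slide down (tan θ > μ_s), so at the point of impending slip friction acts up-slope at its limit: f = μ_s N.
Perpendicular to the incline: N = m g cos θ + P sin θ.
Along the incline: P cos θ + μ_s N = m g sin θ, i.e. P cos θ + μ_s (m g cos θ + P sin θ) = m g sin θ.
Solving, P (cos θ + μ_s sin θ) = m g (sin θ − μ_s cos θ), so P = 5320×0.3874/0.931 = 2210 N.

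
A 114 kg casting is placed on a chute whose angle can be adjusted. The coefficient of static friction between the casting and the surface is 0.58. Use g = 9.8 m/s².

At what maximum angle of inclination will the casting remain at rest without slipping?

θ_max ≈ 30.1°

At the slip threshold, m g sin θ = μ_s · m g cos θ, so tan θ = μ_s.
θ_max = arctan(0.58) = 30.1°.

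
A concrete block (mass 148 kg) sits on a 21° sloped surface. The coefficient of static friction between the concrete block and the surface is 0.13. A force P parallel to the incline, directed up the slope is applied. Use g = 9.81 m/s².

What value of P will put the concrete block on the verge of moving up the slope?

At impending motion up the slope, friction acts down-slope at its limit: f = μ_s N.
P is parallel to the surface, so N = m g cos θ = 1360 N.
Along the incline: P = m g sin θ + μ_s N = 520 + 0.13×1360 = 697 N.

P ≈ 697 N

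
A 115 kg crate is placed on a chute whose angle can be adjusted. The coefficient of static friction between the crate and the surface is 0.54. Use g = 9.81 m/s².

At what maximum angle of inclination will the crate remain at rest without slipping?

θ_max ≈ 28.4°

At the slip threshold, m g sin θ = μ_s · m g cos θ, so tan θ = μ_s.
θ_max = arctan(0.54) = 28.4°.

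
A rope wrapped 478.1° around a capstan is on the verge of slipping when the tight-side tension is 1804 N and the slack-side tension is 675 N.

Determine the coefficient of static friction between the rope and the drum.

T₂/T₁ = e^{μβ} → μ = ln(T₂/T₁)/β.
β = 478.1° = 8.344 rad.
μ = ln(1804/675)/8.344 = ln(2.673)/8.344 = 0.118.

μ ≈ 0.118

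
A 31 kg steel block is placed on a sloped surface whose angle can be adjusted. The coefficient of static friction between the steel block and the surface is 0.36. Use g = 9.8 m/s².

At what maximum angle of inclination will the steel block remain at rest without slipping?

At the slip threshold, m g sin θ = μ_s · m g cos θ, so tan θ = μ_s.
θ_max = arctan(0.36) = 19.8°.

θ_max ≈ 19.8°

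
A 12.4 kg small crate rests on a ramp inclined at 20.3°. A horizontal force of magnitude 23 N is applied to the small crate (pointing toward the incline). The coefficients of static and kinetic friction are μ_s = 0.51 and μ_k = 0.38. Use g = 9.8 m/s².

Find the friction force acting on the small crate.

f ≈ 20.6 N (up the incline)

Normal direction: N = m g cos θ + P sin θ = 122 N.
Parallel to the incline: P cos θ − m g sin θ = 21.57 − 42.16 = -20.59 N; the friction needed to balance this is 20.59 N acting up the slope.
The limit of static friction is μ_s N = 62.2 N.
|f_req| = 20.59 ≤ 62.2 N → the small crate is in equilibrium; friction equals the required value.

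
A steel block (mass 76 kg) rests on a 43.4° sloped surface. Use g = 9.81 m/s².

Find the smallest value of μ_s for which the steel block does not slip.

μ_s,min ≈ 0.946

At the slip threshold m g sin θ = μ_s m g cos θ, so μ_s,min = tan θ.
μ_s,min = tan 43.4° = 0.946.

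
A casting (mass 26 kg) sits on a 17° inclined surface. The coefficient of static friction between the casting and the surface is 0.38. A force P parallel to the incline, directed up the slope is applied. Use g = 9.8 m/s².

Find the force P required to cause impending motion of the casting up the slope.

At impending motion up the slope, friction acts down-slope at its limit: f = μ_s N.
P is parallel to the surface, so N = m g cos θ = 244 N.
Along the incline: P = m g sin θ + μ_s N = 74.5 + 0.38×244 = 167 N.

P ≈ 167 N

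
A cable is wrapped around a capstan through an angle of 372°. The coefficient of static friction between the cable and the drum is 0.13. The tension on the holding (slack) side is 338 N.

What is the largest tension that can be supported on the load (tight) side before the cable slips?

T_max ≈ 786 N

At impending slip the capstan equation gives T₂/T₁ = e^{μβ} with β in radians.
β = 372° × π/180 = 6.493 rad.
e^{μβ} = e^{0.13×6.493} = 2.326.
T₂ = T₁ · e^{μβ} = 338 × 2.326 = 786 N.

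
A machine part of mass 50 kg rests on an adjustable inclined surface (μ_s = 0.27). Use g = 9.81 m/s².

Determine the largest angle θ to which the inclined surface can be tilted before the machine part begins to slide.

θ_max ≈ 15.1°

At the slip threshold, m g sin θ = μ_s · m g cos θ, so tan θ = μ_s.
θ_max = arctan(0.27) = 15.1°.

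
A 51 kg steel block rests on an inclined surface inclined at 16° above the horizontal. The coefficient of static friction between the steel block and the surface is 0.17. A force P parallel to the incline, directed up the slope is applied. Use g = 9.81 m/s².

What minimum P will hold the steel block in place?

The steel block tends to slide down (tan θ > μ_s), so at the point of impending slip friction acts up-slope at its limit: f = μ_s N.
P is parallel to the surface, so N = m g cos θ = 481 N.
Along the incline: P + μ_s N = m g sin θ, so P = 138 − 0.17×481 = 56.1 N.

P_min ≈ 56.1 N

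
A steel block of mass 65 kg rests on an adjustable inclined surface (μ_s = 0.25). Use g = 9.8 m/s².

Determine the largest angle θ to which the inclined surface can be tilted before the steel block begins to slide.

At the slip threshold, m g sin θ = μ_s · m g cos θ, so tan θ = μ_s.
θ_max = arctan(0.25) = 14°.

θ_max ≈ 14°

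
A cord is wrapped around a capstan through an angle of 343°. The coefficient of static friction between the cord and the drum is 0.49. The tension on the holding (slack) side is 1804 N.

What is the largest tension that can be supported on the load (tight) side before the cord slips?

T_max ≈ 33900 N

At impending slip the capstan equation gives T₂/T₁ = e^{μβ} with β in radians.
β = 343° × π/180 = 5.986 rad.
e^{μβ} = e^{0.49×5.986} = 18.79.
T₂ = T₁ · e^{μβ} = 1804 × 18.79 = 33900 N.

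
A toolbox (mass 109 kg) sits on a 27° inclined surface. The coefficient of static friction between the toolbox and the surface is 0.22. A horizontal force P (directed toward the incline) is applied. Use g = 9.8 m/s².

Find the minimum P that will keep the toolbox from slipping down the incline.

P_min ≈ 278 N

The toolbox tends to slide down (tan θ > μ_s), so at the point of impending slip friction acts up-slope at its limit: f = μ_s N.
Perpendicular to the incline: N = m g cos θ + P sin θ.
Along the incline: P cos θ + μ_s N = m g sin θ, i.e. P cos θ + μ_s (m g cos θ + P sin θ) = m g sin θ.
Solving, P (cos θ + μ_s sin θ) = m g (sin θ − μ_s cos θ), so P = 1070×0.258/0.9909 = 278 N.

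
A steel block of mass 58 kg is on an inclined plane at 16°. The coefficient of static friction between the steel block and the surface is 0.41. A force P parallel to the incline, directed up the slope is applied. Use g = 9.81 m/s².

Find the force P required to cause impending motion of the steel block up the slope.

P ≈ 381 N

At impending motion up the slope, friction acts down-slope at its limit: f = μ_s N.
P is parallel to the surface, so N = m g cos θ = 547 N.
Along the incline: P = m g sin θ + μ_s N = 157 + 0.41×547 = 381 N.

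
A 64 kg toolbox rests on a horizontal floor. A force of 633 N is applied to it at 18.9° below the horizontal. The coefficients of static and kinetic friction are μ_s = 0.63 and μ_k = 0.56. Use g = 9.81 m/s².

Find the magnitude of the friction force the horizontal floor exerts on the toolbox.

f ≈ 466 N

The vertical component of P adds to the normal force: N = m g + P sin α = 627.8 + 205 = 832.9 N.
For equilibrium, f = P cos α = 633×cos 18.9° = 598.9 N.
The static-friction limit is μ_s N = 524.7 N.
The required friction exceeds μ_s N, so the toolbox moves and f = μ_k N = 466 N.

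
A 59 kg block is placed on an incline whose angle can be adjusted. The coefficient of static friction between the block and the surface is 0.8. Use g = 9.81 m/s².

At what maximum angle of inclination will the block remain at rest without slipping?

At the slip threshold, m g sin θ = μ_s · m g cos θ, so tan θ = μ_s.
θ_max = arctan(0.8) = 38.7°.

θ_max ≈ 38.7°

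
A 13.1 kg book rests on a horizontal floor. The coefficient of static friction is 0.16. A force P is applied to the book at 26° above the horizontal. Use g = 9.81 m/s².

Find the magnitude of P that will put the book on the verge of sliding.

N = m g − P sin α (the pull lifts the book).
At impending slip, P cos α = μ_s N = μ_s (m g − P sin α).
Solving: P (cos α + μ_s sin α) = μ_s m g → P = 0.16×129/(cos 26° + 0.16 sin 26°) = 20.6/0.9689 = 21.2 N.

P ≈ 21.2 N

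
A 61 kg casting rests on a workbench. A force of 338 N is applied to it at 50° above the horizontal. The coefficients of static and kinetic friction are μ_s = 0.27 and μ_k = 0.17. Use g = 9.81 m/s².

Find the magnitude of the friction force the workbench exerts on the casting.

N = m g − P sin α = 598.4 − 338×sin 50° = 339.5 N.
For equilibrium, f = P cos α = 338×cos 50° = 217.3 N.
The static-friction limit is μ_s N = 91.66 N.
217.3 > 91.66 N → the casting slides; f = μ_k N = 0.17×339.5 = 57.7 N.

f ≈ 57.7 N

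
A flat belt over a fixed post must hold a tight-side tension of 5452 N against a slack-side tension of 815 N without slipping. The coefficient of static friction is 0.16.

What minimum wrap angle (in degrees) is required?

T₂/T₁ = e^{μβ} → β = ln(T₂/T₁)/μ.
β = ln(5452/815)/0.16 = 1.901/0.16 = 11.88 rad.
In degrees: β = 11.88 × 180/π = 681°.

β_min ≈ 681°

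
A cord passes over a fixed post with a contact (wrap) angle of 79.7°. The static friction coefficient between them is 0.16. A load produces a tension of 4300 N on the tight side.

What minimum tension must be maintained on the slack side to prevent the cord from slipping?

T_min ≈ 3440 N

Capstan equation at impending slip: T_tight/T_slack = e^{μβ}.
β = 79.7° = 1.391 rad; e^{μβ} = e^{0.16×1.391} = 1.249.
T_slack = T_tight / e^{μβ} = 4300 / 1.249 = 3440 N.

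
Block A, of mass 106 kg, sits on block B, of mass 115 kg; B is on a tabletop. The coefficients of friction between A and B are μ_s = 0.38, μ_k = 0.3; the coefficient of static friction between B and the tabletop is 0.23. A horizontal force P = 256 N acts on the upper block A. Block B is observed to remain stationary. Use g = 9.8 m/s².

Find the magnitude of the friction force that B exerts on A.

f ≈ 256 N

The normal force B exerts on A is simply A's weight, N₁ = 1039 N.
Maximum static friction on A from B: μ_s N₁ = 0.38×1039 = 394.7 N.
Since P = 256 N ≤ 394.7 N, A does not slip on B; friction on A equals P = 256 N.
By Newton's third law B feels 256 N forward from A. With B stationary, the floor's static friction on B balances it: f₂ = 256 N (well within μ_s(m_A+m_B)g = 498.1 N).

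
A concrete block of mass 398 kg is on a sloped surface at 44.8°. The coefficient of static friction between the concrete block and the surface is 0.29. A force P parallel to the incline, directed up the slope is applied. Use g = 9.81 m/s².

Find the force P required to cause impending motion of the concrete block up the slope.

At impending motion up the slope, friction acts down-slope at its limit: f = μ_s N.
P is parallel to the surface, so N = m g cos θ = 2770 N.
Along the incline: P = m g sin θ + μ_s N = 2750 + 0.29×2770 = 3550 N.

P ≈ 3550 N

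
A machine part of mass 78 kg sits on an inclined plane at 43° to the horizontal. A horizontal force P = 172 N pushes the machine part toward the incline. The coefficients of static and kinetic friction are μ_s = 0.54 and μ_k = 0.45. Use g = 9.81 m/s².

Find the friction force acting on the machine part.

Normal direction: N = m g cos θ + P sin θ = 676.9 N.
Along the incline, the net driving force (taking up-slope positive) is P cos θ − m g sin θ = 125.8 − 521.9 = -396.1 N, so equilibrium requires friction f = 396.1 N (up-slope).
The limit of static friction is μ_s N = 365.5 N.
The required 396.1 N exceeds the static limit, so the machine part slides down-slope and f = μ_k N = 0.45×676.9 = 305 N.

f ≈ 305 N (up the incline)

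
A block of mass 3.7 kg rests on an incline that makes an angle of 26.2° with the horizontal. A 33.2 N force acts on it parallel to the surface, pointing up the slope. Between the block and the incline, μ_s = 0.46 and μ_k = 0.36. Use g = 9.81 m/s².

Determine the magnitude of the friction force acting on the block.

f ≈ 11.7 N (down the incline)

Normal force: N = m g cos θ = 3.7 × 9.81 × cos 26.2° = 32.57 N.
Parallel to the incline, ΣF = 0 gives f = m g sin θ − P = 16.03 − 33.2 = -17.17 N (up-slope positive).
The static-friction ceiling is μ_s N = 0.46 × 32.57 = 14.98 N.
Since |-17.17| > 14.98 N, static friction cannot hold it; the block slides up the incline and kinetic friction applies: f = μ_k N = 0.36 × 32.57 = 11.7 N.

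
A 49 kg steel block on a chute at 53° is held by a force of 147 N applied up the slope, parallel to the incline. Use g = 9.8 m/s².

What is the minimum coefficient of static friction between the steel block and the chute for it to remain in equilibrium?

N = m g cos θ = 289 N.
Friction must make up the shortfall along the incline: f = m g sin θ − P = 383.5 − 147 = 236.5 N.
At the threshold f = μ_s N, so μ_s,min = 236.5/289 = 0.818.

μ_s,min ≈ 0.818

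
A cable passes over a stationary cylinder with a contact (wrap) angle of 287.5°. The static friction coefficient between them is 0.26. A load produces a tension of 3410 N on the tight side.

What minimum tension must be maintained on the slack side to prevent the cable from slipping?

T_min ≈ 925 N

Capstan equation at impending slip: T_tight/T_slack = e^{μβ}.
β = 287.5° = 5.018 rad; e^{μβ} = e^{0.26×5.018} = 3.686.
T_slack = T_tight / e^{μβ} = 3410 / 3.686 = 925 N.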